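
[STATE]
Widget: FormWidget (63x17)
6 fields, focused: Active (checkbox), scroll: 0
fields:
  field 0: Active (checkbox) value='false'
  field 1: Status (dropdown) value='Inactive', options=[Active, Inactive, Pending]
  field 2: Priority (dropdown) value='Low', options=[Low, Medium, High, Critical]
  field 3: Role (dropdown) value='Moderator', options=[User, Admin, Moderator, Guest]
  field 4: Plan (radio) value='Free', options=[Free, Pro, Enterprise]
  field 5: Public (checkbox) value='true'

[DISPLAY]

> Active:     [ ]                                              
  Status:     [Inactive                                      ▼]
  Priority:   [Low                                           ▼]
  Role:       [Moderator                                     ▼]
  Plan:       (●) Free  ( ) Pro  ( ) Enterprise                
  Public:     [x]                                              
                                                               
                                                               
                                                               
                                                               
                                                               
                                                               
                                                               
                                                               
                                                               
                                                               
                                                               


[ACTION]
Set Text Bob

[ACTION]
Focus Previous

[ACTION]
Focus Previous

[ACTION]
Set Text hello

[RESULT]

  Active:     [ ]                                              
  Status:     [Inactive                                      ▼]
  Priority:   [Low                                           ▼]
  Role:       [Moderator                                     ▼]
> Plan:       (●) Free  ( ) Pro  ( ) Enterprise                
  Public:     [x]                                              
                                                               
                                                               
                                                               
                                                               
                                                               
                                                               
                                                               
                                                               
                                                               
                                                               
                                                               


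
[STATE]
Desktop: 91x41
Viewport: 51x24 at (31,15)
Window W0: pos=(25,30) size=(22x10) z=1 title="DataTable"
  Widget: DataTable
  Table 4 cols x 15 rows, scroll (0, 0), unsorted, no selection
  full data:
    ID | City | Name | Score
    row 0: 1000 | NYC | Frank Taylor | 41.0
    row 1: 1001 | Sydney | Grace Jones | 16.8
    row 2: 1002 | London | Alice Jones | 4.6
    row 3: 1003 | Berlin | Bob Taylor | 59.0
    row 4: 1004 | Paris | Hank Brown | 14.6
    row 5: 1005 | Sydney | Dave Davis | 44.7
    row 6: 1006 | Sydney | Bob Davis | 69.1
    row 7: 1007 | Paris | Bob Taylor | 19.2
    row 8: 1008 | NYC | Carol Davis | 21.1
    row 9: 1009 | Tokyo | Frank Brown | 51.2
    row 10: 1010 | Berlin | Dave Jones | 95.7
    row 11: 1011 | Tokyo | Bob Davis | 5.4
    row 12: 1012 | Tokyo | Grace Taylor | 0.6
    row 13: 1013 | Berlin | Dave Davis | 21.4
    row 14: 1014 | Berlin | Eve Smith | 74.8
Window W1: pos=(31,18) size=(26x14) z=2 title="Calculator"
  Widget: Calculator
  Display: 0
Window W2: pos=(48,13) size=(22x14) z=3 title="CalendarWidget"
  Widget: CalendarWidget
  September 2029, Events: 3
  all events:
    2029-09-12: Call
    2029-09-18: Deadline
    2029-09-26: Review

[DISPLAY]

                 ┠────────────────────┨            
                 ┃   September 2029   ┃            
                 ┃Mo Tu We Th Fr Sa Su┃            
┏━━━━━━━━━━━━━━━━┃                1  2┃            
┃ Calculator     ┃ 3  4  5  6  7  8  9┃            
┠────────────────┃10 11 12* 13 14 15 1┃            
┃                ┃17 18* 19 20 21 22 2┃            
┃┌───┬───┬───┬───┃24 25 26* 27 28 29 3┃            
┃│ 7 │ 8 │ 9 │ ÷ ┃                    ┃            
┃├───┼───┼───┼───┃                    ┃            
┃│ 4 │ 5 │ 6 │ × ┃                    ┃            
┃├───┼───┼───┼───┗━━━━━━━━━━━━━━━━━━━━┛            
┃│ 1 │ 2 │ 3 │ - │       ┃                         
┃├───┼───┼───┼───┤       ┃                         
┃│ 0 │ . │ = │ + │       ┃                         
┃└───┴───┴───┴───┘       ┃                         
┗━━━━━━━━━━━━━━━━━━━━━━━━┛                         
───────────────┨                                   
City  │Name    ┃                                   
──────┼────────┃                                   
NYC   │Frank Ta┃                                   
Sydney│Grace Jo┃                                   
London│Alice Jo┃                                   
Berlin│Bob Tayl┃                                   


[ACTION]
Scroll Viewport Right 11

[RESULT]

        ┠────────────────────┨                     
        ┃   September 2029   ┃                     
        ┃Mo Tu We Th Fr Sa Su┃                     
━━━━━━━━┃                1  2┃                     
tor     ┃ 3  4  5  6  7  8  9┃                     
────────┃10 11 12* 13 14 15 1┃                     
        ┃17 18* 19 20 21 22 2┃                     
┬───┬───┃24 25 26* 27 28 29 3┃                     
│ 9 │ ÷ ┃                    ┃                     
┼───┼───┃                    ┃                     
│ 6 │ × ┃                    ┃                     
┼───┼───┗━━━━━━━━━━━━━━━━━━━━┛                     
│ 3 │ - │       ┃                                  
┼───┼───┤       ┃                                  
│ = │ + │       ┃                                  
┴───┴───┘       ┃                                  
━━━━━━━━━━━━━━━━┛                                  
──────┨                                            
me    ┃                                            
──────┃                                            
ank Ta┃                                            
ace Jo┃                                            
ice Jo┃                                            
b Tayl┃                                            


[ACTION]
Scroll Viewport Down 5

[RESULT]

        ┃Mo Tu We Th Fr Sa Su┃                     
━━━━━━━━┃                1  2┃                     
tor     ┃ 3  4  5  6  7  8  9┃                     
────────┃10 11 12* 13 14 15 1┃                     
        ┃17 18* 19 20 21 22 2┃                     
┬───┬───┃24 25 26* 27 28 29 3┃                     
│ 9 │ ÷ ┃                    ┃                     
┼───┼───┃                    ┃                     
│ 6 │ × ┃                    ┃                     
┼───┼───┗━━━━━━━━━━━━━━━━━━━━┛                     
│ 3 │ - │       ┃                                  
┼───┼───┤       ┃                                  
│ = │ + │       ┃                                  
┴───┴───┘       ┃                                  
━━━━━━━━━━━━━━━━┛                                  
──────┨                                            
me    ┃                                            
──────┃                                            
ank Ta┃                                            
ace Jo┃                                            
ice Jo┃                                            
b Tayl┃                                            
━━━━━━┛                                            
                                                   


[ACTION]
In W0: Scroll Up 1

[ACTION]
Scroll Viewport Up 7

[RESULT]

                                                   
                                                   
                                                   
        ┏━━━━━━━━━━━━━━━━━━━━┓                     
        ┃ CalendarWidget     ┃                     
        ┠────────────────────┨                     
        ┃   September 2029   ┃                     
        ┃Mo Tu We Th Fr Sa Su┃                     
━━━━━━━━┃                1  2┃                     
tor     ┃ 3  4  5  6  7  8  9┃                     
────────┃10 11 12* 13 14 15 1┃                     
        ┃17 18* 19 20 21 22 2┃                     
┬───┬───┃24 25 26* 27 28 29 3┃                     
│ 9 │ ÷ ┃                    ┃                     
┼───┼───┃                    ┃                     
│ 6 │ × ┃                    ┃                     
┼───┼───┗━━━━━━━━━━━━━━━━━━━━┛                     
│ 3 │ - │       ┃                                  
┼───┼───┤       ┃                                  
│ = │ + │       ┃                                  
┴───┴───┘       ┃                                  
━━━━━━━━━━━━━━━━┛                                  
──────┨                                            
me    ┃                                            


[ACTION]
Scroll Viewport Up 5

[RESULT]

                                                   
                                                   
                                                   
                                                   
                                                   
                                                   
                                                   
                                                   
        ┏━━━━━━━━━━━━━━━━━━━━┓                     
        ┃ CalendarWidget     ┃                     
        ┠────────────────────┨                     
        ┃   September 2029   ┃                     
        ┃Mo Tu We Th Fr Sa Su┃                     
━━━━━━━━┃                1  2┃                     
tor     ┃ 3  4  5  6  7  8  9┃                     
────────┃10 11 12* 13 14 15 1┃                     
        ┃17 18* 19 20 21 22 2┃                     
┬───┬───┃24 25 26* 27 28 29 3┃                     
│ 9 │ ÷ ┃                    ┃                     
┼───┼───┃                    ┃                     
│ 6 │ × ┃                    ┃                     
┼───┼───┗━━━━━━━━━━━━━━━━━━━━┛                     
│ 3 │ - │       ┃                                  
┼───┼───┤       ┃                                  


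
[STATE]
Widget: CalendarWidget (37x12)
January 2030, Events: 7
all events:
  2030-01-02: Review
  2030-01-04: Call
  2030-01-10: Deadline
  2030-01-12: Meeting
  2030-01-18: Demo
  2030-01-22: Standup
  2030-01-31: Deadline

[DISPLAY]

             January 2030            
Mo Tu We Th Fr Sa Su                 
    1  2*  3  4*  5  6               
 7  8  9 10* 11 12* 13               
14 15 16 17 18* 19 20                
21 22* 23 24 25 26 27                
28 29 30 31*                         
                                     
                                     
                                     
                                     
                                     


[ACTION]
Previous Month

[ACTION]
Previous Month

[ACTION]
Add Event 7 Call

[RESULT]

            November 2029            
Mo Tu We Th Fr Sa Su                 
          1  2  3  4                 
 5  6  7*  8  9 10 11                
12 13 14 15 16 17 18                 
19 20 21 22 23 24 25                 
26 27 28 29 30                       
                                     
                                     
                                     
                                     
                                     


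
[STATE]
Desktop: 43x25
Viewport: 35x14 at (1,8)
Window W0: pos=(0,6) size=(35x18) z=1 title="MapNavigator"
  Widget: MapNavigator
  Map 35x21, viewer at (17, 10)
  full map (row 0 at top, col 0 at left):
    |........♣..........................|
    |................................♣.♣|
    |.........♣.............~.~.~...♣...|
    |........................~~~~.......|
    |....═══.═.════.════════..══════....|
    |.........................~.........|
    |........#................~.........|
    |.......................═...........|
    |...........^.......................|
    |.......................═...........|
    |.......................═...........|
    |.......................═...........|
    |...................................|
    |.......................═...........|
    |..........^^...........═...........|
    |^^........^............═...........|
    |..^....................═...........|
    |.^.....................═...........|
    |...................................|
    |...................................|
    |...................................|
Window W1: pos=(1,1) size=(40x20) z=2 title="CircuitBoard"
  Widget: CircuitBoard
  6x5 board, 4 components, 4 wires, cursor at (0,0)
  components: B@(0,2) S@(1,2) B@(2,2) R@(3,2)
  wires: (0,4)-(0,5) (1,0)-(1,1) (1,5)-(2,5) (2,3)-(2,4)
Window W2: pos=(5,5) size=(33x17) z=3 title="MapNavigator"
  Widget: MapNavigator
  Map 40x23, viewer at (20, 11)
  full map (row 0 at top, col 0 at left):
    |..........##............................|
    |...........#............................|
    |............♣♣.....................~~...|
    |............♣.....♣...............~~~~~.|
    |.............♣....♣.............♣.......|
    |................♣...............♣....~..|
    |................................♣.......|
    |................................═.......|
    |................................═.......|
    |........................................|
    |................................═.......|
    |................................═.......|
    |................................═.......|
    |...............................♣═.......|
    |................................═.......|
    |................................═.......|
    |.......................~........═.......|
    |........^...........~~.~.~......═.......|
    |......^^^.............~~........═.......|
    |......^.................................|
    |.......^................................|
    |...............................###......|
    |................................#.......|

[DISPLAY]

┃   ┃...........♣...............♣..
┃2  ┃...........................♣..
┃   ┃...........................═..
┃3  ┃...........................═..
┃   ┃..............................
┃4  ┃...........................═..
┃Cur┃...............@...........═..
┃   ┃...........................═..
┃   ┃..........................♣═..
┃   ┃...........................═..
┃   ┃...........................═..
┃   ┃..................~........═..
┗━━━┃...^...........~~.~.~......═..
^...┗━━━━━━━━━━━━━━━━━━━━━━━━━━━━━━


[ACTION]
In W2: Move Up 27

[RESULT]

┃   ┃                              
┃2  ┃                              
┃   ┃                              
┃3  ┃                              
┃   ┃                              
┃4  ┃                              
┃Cur┃.....##........@..............
┃   ┃......#.......................
┃   ┃.......♣♣.....................
┃   ┃.......♣.....♣...............~
┃   ┃........♣....♣.............♣..
┃   ┃...........♣...............♣..
┗━━━┃...........................♣..
^...┗━━━━━━━━━━━━━━━━━━━━━━━━━━━━━━


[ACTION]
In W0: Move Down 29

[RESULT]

┃   ┃                              
┃2  ┃                              
┃   ┃                              
┃3  ┃                              
┃   ┃                              
┃4  ┃                              
┃Cur┃.....##........@..............
┃   ┃......#.......................
┃   ┃.......♣♣.....................
┃   ┃.......♣.....♣...............~
┃   ┃........♣....♣.............♣..
┃   ┃...........♣...............♣..
┗━━━┃...........................♣..
    ┗━━━━━━━━━━━━━━━━━━━━━━━━━━━━━━


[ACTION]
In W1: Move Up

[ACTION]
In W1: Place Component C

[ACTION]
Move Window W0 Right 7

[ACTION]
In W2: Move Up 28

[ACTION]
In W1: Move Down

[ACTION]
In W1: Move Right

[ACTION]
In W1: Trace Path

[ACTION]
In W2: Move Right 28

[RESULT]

┃   ┃                              
┃2  ┃                              
┃   ┃                              
┃3  ┃                              
┃   ┃                              
┃4  ┃                              
┃Cur┃...............@              
┃   ┃................              
┃   ┃...........~~...              
┃   ┃..........~~~~~.              
┃   ┃........♣.......              
┃   ┃........♣....~..              
┗━━━┃........♣.......              
    ┗━━━━━━━━━━━━━━━━━━━━━━━━━━━━━━


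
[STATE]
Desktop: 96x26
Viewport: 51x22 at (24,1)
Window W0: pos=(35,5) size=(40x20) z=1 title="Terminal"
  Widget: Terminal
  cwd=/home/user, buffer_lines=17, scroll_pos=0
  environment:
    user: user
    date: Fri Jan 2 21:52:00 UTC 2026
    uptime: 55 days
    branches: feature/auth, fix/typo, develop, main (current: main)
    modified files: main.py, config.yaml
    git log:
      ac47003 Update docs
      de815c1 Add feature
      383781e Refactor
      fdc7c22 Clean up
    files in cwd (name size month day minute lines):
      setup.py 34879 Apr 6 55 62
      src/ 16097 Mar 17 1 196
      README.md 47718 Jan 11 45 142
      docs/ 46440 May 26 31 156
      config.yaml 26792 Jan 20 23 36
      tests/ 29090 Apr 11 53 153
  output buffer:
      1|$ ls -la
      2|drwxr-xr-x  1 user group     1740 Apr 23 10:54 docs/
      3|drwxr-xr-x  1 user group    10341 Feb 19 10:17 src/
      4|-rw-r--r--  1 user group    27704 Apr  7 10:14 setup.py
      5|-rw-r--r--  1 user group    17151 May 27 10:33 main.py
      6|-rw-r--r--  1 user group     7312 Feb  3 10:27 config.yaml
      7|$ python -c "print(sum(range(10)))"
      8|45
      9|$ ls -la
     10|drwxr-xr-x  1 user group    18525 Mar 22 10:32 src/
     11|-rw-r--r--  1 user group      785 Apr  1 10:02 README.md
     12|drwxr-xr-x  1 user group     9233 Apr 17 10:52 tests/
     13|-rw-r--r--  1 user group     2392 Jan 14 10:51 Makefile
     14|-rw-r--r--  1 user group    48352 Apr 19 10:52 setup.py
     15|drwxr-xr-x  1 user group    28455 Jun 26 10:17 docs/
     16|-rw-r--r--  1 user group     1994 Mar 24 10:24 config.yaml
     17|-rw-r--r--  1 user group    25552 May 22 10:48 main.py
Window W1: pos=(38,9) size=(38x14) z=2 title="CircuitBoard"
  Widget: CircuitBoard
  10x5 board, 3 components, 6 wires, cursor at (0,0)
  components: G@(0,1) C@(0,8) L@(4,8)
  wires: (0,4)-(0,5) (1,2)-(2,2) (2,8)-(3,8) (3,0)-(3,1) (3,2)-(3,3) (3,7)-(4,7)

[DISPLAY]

                                                   
                                                   
                                                   
                                                   
           ┏━━━━━━━━━━━━━━━━━━━━━━━━━━━━━━━━━━━━━━┓
           ┃ Terminal                             ┃
           ┠──────────────────────────────────────┨
           ┃$ ls -la                              ┃
           ┃dr┏━━━━━━━━━━━━━━━━━━━━━━━━━━━━━━━━━━━━
           ┃dr┃ CircuitBoard                       
           ┃-r┠────────────────────────────────────
           ┃-r┃   0 1 2 3 4 5 6 7 8 9              
           ┃-r┃0  [.]  G           · ─ ·           
           ┃$ ┃                                    
           ┃45┃1           ·                       
           ┃$ ┃            │                       
           ┃dr┃2           ·                       
           ┃-r┃                                    
           ┃dr┃3   · ─ ·   · ─ ·               ·   
           ┃-r┃                                │   
           ┃-r┃4                               ·   
           ┃dr┗━━━━━━━━━━━━━━━━━━━━━━━━━━━━━━━━━━━━


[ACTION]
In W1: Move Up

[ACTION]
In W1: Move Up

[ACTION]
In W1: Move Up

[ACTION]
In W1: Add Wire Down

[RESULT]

                                                   
                                                   
                                                   
                                                   
           ┏━━━━━━━━━━━━━━━━━━━━━━━━━━━━━━━━━━━━━━┓
           ┃ Terminal                             ┃
           ┠──────────────────────────────────────┨
           ┃$ ls -la                              ┃
           ┃dr┏━━━━━━━━━━━━━━━━━━━━━━━━━━━━━━━━━━━━
           ┃dr┃ CircuitBoard                       
           ┃-r┠────────────────────────────────────
           ┃-r┃   0 1 2 3 4 5 6 7 8 9              
           ┃-r┃0  [.]  G           · ─ ·           
           ┃$ ┃    │                               
           ┃45┃1   ·       ·                       
           ┃$ ┃            │                       
           ┃dr┃2           ·                       
           ┃-r┃                                    
           ┃dr┃3   · ─ ·   · ─ ·               ·   
           ┃-r┃                                │   
           ┃-r┃4                               ·   
           ┃dr┗━━━━━━━━━━━━━━━━━━━━━━━━━━━━━━━━━━━━


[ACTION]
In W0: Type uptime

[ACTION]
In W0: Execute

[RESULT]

                                                   
                                                   
                                                   
                                                   
           ┏━━━━━━━━━━━━━━━━━━━━━━━━━━━━━━━━━━━━━━┓
           ┃ Terminal                             ┃
           ┠──────────────────────────────────────┨
           ┃-rw-r--r--  1 user group    17151 May ┃
           ┃-r┏━━━━━━━━━━━━━━━━━━━━━━━━━━━━━━━━━━━━
           ┃$ ┃ CircuitBoard                       
           ┃45┠────────────────────────────────────
           ┃$ ┃   0 1 2 3 4 5 6 7 8 9              
           ┃dr┃0  [.]  G           · ─ ·           
           ┃-r┃    │                               
           ┃dr┃1   ·       ·                       
           ┃-r┃            │                       
           ┃-r┃2           ·                       
           ┃dr┃                                    
           ┃-r┃3   · ─ ·   · ─ ·               ·   
           ┃-r┃                                │   
           ┃$ ┃4                               ·   
           ┃ 1┗━━━━━━━━━━━━━━━━━━━━━━━━━━━━━━━━━━━━


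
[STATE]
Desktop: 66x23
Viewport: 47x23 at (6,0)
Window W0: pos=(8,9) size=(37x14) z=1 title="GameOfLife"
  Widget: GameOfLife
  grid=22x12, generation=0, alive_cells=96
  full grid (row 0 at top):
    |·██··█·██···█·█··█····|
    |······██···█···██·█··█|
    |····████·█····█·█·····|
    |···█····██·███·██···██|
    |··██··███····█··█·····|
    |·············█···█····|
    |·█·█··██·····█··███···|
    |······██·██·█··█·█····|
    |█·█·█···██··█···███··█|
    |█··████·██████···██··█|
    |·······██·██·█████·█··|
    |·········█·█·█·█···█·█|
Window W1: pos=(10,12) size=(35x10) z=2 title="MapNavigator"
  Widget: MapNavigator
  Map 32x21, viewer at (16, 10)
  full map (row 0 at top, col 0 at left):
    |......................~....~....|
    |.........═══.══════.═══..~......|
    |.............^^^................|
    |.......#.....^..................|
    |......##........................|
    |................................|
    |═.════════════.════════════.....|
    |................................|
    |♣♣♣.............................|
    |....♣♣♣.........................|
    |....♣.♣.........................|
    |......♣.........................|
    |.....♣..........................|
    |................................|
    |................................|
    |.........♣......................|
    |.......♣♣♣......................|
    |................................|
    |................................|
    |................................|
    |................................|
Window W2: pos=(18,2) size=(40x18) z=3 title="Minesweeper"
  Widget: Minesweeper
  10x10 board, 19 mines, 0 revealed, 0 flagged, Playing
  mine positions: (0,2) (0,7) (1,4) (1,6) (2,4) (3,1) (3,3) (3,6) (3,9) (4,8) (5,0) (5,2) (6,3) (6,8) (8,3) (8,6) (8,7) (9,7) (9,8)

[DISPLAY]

                                               
                                               
            ┏━━━━━━━━━━━━━━━━━━━━━━━━━━━━━━━━━━
            ┃ Minesweeper                      
            ┠──────────────────────────────────
            ┃■■■■■■■■■■                        
            ┃■■■■■■■■■■                        
            ┃■■■■■■■■■■                        
            ┃■■■■■■■■■■                        
  ┏━━━━━━━━━┃■■■■■■■■■■                        
  ┃ GameOfLi┃■■■■■■■■■■                        
  ┠─────────┃■■■■■■■■■■                        
  ┃G┏━━━━━━━┃■■■■■■■■■■                        
  ┃·┃ MapNav┃■■■■■■■■■■                        
  ┃·┠───────┃■■■■■■■■■■                        
  ┃·┃.......┃                                  
  ┃·┃♣♣♣....┃                                  
  ┃·┃....♣♣♣┃                                  
  ┃·┃....♣.♣┃                                  
  ┃·┃......♣┗━━━━━━━━━━━━━━━━━━━━━━━━━━━━━━━━━━
  ┃█┃.....♣.......................... ┃        
  ┃█┗━━━━━━━━━━━━━━━━━━━━━━━━━━━━━━━━━┛        
  ┗━━━━━━━━━━━━━━━━━━━━━━━━━━━━━━━━━━━┛        


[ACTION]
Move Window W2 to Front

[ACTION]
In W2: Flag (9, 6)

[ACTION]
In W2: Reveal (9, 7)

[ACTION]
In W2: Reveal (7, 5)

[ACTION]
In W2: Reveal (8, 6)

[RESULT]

                                               
                                               
            ┏━━━━━━━━━━━━━━━━━━━━━━━━━━━━━━━━━━
            ┃ Minesweeper                      
            ┠──────────────────────────────────
            ┃■■✹■■■■✹■■                        
            ┃■■■■✹■✹■■■                        
            ┃■■■■✹■■■■■                        
            ┃■✹■✹■■✹■■✹                        
  ┏━━━━━━━━━┃■■■■■■■■✹■                        
  ┃ GameOfLi┃✹■✹■■■■■■■                        
  ┠─────────┃■■■✹■■■■✹■                        
  ┃G┏━━━━━━━┃■■■■■■■■■■                        
  ┃·┃ MapNav┃■■■✹■■✹✹■■                        
  ┃·┠───────┃■■■■■■⚑✹✹■                        
  ┃·┃.......┃                                  
  ┃·┃♣♣♣....┃                                  
  ┃·┃....♣♣♣┃                                  
  ┃·┃....♣.♣┃                                  
  ┃·┃......♣┗━━━━━━━━━━━━━━━━━━━━━━━━━━━━━━━━━━
  ┃█┃.....♣.......................... ┃        
  ┃█┗━━━━━━━━━━━━━━━━━━━━━━━━━━━━━━━━━┛        
  ┗━━━━━━━━━━━━━━━━━━━━━━━━━━━━━━━━━━━┛        


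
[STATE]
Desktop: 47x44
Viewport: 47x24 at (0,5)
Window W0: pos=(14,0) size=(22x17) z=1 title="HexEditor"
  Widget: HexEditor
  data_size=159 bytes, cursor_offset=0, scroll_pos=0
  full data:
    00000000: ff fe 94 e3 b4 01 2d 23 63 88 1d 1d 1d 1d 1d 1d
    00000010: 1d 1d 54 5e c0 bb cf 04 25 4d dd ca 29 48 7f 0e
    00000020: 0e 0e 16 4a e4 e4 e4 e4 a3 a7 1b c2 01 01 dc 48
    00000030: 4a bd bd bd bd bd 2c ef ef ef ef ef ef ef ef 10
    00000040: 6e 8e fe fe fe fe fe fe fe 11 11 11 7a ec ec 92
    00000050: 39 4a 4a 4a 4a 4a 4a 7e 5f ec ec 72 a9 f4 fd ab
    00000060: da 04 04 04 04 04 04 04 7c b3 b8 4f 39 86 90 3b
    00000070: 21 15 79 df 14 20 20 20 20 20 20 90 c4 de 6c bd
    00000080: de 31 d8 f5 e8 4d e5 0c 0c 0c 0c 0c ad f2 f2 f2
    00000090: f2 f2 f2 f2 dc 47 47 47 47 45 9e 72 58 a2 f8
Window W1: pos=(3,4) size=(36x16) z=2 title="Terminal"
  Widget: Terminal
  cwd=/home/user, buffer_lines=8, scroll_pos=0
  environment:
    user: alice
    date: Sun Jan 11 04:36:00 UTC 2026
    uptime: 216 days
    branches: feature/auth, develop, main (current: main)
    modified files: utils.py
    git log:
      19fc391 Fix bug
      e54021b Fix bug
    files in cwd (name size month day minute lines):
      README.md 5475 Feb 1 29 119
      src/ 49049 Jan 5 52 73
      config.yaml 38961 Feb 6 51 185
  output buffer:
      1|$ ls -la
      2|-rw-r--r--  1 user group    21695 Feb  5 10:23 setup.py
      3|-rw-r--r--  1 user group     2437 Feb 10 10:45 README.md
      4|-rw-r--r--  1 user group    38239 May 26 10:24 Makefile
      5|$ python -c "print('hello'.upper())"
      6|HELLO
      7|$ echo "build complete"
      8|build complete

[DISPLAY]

   ┃ Terminal                         ┃        
   ┠──────────────────────────────────┨        
   ┃$ ls -la                          ┃        
   ┃-rw-r--r--  1 user group    21695 ┃        
   ┃-rw-r--r--  1 user group     2437 ┃        
   ┃-rw-r--r--  1 user group    38239 ┃        
   ┃$ python -c "print('hello'.upper()┃        
   ┃HELLO                             ┃        
   ┃$ echo "build complete"           ┃        
   ┃build complete                    ┃        
   ┃$ █                               ┃        
   ┃                                  ┃        
   ┃                                  ┃        
   ┃                                  ┃        
   ┗━━━━━━━━━━━━━━━━━━━━━━━━━━━━━━━━━━┛        
                                               
                                               
                                               
                                               
                                               
                                               
                                               
                                               
                                               


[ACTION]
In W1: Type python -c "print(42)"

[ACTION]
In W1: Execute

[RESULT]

   ┃ Terminal                         ┃        
   ┠──────────────────────────────────┨        
   ┃$ ls -la                          ┃        
   ┃-rw-r--r--  1 user group    21695 ┃        
   ┃-rw-r--r--  1 user group     2437 ┃        
   ┃-rw-r--r--  1 user group    38239 ┃        
   ┃$ python -c "print('hello'.upper()┃        
   ┃HELLO                             ┃        
   ┃$ echo "build complete"           ┃        
   ┃build complete                    ┃        
   ┃$ python -c "print(42)"           ┃        
   ┃42                                ┃        
   ┃$ █                               ┃        
   ┃                                  ┃        
   ┗━━━━━━━━━━━━━━━━━━━━━━━━━━━━━━━━━━┛        
                                               
                                               
                                               
                                               
                                               
                                               
                                               
                                               
                                               


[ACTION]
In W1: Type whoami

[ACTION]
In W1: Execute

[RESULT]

   ┃ Terminal                         ┃        
   ┠──────────────────────────────────┨        
   ┃-rw-r--r--  1 user group    21695 ┃        
   ┃-rw-r--r--  1 user group     2437 ┃        
   ┃-rw-r--r--  1 user group    38239 ┃        
   ┃$ python -c "print('hello'.upper()┃        
   ┃HELLO                             ┃        
   ┃$ echo "build complete"           ┃        
   ┃build complete                    ┃        
   ┃$ python -c "print(42)"           ┃        
   ┃42                                ┃        
   ┃$ whoami                          ┃        
   ┃alice                             ┃        
   ┃$ █                               ┃        
   ┗━━━━━━━━━━━━━━━━━━━━━━━━━━━━━━━━━━┛        
                                               
                                               
                                               
                                               
                                               
                                               
                                               
                                               
                                               


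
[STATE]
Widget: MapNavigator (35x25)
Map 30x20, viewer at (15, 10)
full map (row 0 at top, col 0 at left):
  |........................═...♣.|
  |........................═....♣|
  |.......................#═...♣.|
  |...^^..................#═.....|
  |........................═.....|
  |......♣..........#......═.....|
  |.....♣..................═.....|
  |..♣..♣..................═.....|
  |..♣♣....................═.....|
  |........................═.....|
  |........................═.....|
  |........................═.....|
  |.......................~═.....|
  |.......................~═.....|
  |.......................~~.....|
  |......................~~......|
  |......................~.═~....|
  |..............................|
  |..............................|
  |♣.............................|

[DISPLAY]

                                   
                                   
  ........................═...♣.   
  ........................═....♣   
  .......................#═...♣.   
  ...^^..................#═.....   
  ........................═.....   
  ......♣..........#......═.....   
  .....♣..................═.....   
  ..♣..♣..................═.....   
  ..♣♣....................═.....   
  ........................═.....   
  ...............@........═.....   
  ........................═.....   
  .......................~═.....   
  .......................~═.....   
  .......................~~.....   
  ......................~~......   
  ......................~.═~....   
  ..............................   
  ..............................   
  ♣.............................   
                                   
                                   
                                   


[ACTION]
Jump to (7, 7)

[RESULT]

                                   
                                   
                                   
                                   
                                   
          ........................═
          ........................═
          .......................#═
          ...^^..................#═
          ........................═
          ......♣..........#......═
          .....♣..................═
          ..♣..♣.@................═
          ..♣♣....................═
          ........................═
          ........................═
          ........................═
          .......................~═
          .......................~═
          .......................~~
          ......................~~.
          ......................~.═
          .........................
          .........................
          ♣........................


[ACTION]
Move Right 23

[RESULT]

                                   
                                   
                                   
                                   
                                   
............═...♣.                 
............═....♣                 
...........#═...♣.                 
...........#═.....                 
............═.....                 
.....#......═.....                 
............═.....                 
............═....@                 
............═.....                 
............═.....                 
............═.....                 
............═.....                 
...........~═.....                 
...........~═.....                 
...........~~.....                 
..........~~......                 
..........~.═~....                 
..................                 
..................                 
..................                 


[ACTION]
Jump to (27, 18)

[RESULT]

..............═.....               
..............═.....               
..............═.....               
..............═.....               
..............═.....               
..............═.....               
.............~═.....               
.............~═.....               
.............~~.....               
............~~......               
............~.═~....               
....................               
.................@..               
....................               
                                   
                                   
                                   
                                   
                                   
                                   
                                   
                                   
                                   
                                   
                                   


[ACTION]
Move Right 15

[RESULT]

............═.....                 
............═.....                 
............═.....                 
............═.....                 
............═.....                 
............═.....                 
...........~═.....                 
...........~═.....                 
...........~~.....                 
..........~~......                 
..........~.═~....                 
..................                 
.................@                 
..................                 
                                   
                                   
                                   
                                   
                                   
                                   
                                   
                                   
                                   
                                   
                                   


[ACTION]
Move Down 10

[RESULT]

............═.....                 
............═.....                 
............═.....                 
............═.....                 
............═.....                 
...........~═.....                 
...........~═.....                 
...........~~.....                 
..........~~......                 
..........~.═~....                 
..................                 
..................                 
.................@                 
                                   
                                   
                                   
                                   
                                   
                                   
                                   
                                   
                                   
                                   
                                   
                                   
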